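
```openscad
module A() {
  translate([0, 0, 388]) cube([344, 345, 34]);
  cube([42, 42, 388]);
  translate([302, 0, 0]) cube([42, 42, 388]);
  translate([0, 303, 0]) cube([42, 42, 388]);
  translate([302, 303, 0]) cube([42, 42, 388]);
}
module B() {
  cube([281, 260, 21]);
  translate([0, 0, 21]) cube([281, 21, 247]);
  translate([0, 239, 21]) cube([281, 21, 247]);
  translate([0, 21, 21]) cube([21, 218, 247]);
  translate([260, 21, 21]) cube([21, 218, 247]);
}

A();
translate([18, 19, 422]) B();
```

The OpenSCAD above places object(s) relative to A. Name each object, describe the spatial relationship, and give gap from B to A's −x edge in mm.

A is a stool. B is an open box. The open box is on top of the stool. The gap from the open box to the stool's −x edge is 18 mm.

The open box's min-x is at 18; the stool's min-x is 0; gap = 18 mm.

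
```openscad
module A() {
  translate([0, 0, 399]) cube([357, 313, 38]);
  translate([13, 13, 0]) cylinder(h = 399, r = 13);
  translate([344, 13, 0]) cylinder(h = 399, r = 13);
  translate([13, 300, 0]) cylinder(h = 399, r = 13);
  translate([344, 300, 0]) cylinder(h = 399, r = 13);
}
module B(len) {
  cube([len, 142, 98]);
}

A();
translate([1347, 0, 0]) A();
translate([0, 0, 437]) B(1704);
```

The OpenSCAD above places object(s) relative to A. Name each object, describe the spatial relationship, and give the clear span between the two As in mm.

A is a stool. B is a beam. A beam spans the tops of two stools. The clear span between the two stools is 990 mm.

Second stool starts at x = 1347; first ends at x = 357; clear span = 1347 − 357 = 990 mm.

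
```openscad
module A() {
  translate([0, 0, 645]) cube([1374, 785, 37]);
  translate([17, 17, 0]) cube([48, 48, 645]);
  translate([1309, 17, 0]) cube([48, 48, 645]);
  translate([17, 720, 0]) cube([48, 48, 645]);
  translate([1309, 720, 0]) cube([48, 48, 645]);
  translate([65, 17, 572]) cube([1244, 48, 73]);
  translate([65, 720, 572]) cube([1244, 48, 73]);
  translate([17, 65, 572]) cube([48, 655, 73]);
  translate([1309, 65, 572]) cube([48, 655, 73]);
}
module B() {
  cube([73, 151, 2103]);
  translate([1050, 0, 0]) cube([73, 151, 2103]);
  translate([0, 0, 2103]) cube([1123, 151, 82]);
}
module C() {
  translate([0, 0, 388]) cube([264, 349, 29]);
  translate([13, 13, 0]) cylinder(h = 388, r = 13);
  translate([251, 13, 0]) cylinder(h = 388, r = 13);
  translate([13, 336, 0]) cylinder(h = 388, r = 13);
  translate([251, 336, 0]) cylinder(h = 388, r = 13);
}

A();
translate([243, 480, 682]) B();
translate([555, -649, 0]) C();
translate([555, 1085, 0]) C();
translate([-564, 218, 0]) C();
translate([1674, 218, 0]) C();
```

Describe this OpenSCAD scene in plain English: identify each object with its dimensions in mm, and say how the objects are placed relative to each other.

A is a table with a 1374×785 mm rectangular top, 37 mm thick, top surface at z = 682 mm, supported by four 48×48 mm square legs, each inset 17 mm from the nearest pair of top edges, running from the floor. Four apron rails, 48 mm thick and 73 mm tall, run between adjacent legs with their top edges flush with the underside of the top and their outer faces flush with the legs' outer faces.

B is a rectangular door frame: two vertical jambs of 73×151 mm section, 2103 mm tall, with a clear opening 977 mm wide between their inner faces. A header 82 mm tall and 151 mm deep lies on top of the jambs and spans the full outside width.

C is a four-legged stool. The seat is 264×349 mm, 29 mm thick, top at z = 417 mm. It stands on four round legs, each 26 mm in diameter, from z = 0 to the seat underside, each leg's axis is inset half a diameter from the nearest pair of seat edges (so the leg's bounding box is flush with the corner).

The door frame is on top of the table. Four stools sit around the table at the −y, +y, −x, +x sides.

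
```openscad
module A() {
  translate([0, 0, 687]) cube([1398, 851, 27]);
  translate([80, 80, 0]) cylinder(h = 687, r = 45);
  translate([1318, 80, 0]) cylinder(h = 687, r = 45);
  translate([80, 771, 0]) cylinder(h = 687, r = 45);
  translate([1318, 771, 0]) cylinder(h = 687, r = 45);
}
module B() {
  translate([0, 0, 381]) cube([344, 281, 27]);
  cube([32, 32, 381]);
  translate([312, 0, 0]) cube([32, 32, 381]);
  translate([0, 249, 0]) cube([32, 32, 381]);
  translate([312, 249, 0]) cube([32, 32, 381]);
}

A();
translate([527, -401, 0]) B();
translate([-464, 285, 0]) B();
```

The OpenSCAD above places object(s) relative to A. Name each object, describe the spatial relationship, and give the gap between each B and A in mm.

Each stool's nearest face is 120 mm from the table's bounding box.

A is a table. B is a stool. Two stools sit around the table at the −y, −x sides. The gap between each stool and the table is 120 mm.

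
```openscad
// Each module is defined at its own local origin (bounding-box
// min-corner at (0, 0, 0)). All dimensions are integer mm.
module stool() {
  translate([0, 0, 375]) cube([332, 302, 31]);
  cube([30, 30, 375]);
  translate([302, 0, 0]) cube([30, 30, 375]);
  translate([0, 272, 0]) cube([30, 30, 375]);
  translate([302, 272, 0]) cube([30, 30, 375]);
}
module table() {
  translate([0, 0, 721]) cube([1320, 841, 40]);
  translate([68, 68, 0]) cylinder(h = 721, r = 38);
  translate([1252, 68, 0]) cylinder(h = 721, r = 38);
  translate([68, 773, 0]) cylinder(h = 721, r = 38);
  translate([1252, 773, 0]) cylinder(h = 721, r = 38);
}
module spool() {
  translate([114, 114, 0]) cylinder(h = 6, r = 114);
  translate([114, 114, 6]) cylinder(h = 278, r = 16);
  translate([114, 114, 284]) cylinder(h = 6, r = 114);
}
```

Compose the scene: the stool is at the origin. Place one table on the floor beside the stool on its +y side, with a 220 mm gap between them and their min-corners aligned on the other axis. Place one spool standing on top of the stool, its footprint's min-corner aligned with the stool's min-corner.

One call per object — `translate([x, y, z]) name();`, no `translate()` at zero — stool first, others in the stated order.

stool();
translate([0, 522, 0]) table();
translate([0, 0, 406]) spool();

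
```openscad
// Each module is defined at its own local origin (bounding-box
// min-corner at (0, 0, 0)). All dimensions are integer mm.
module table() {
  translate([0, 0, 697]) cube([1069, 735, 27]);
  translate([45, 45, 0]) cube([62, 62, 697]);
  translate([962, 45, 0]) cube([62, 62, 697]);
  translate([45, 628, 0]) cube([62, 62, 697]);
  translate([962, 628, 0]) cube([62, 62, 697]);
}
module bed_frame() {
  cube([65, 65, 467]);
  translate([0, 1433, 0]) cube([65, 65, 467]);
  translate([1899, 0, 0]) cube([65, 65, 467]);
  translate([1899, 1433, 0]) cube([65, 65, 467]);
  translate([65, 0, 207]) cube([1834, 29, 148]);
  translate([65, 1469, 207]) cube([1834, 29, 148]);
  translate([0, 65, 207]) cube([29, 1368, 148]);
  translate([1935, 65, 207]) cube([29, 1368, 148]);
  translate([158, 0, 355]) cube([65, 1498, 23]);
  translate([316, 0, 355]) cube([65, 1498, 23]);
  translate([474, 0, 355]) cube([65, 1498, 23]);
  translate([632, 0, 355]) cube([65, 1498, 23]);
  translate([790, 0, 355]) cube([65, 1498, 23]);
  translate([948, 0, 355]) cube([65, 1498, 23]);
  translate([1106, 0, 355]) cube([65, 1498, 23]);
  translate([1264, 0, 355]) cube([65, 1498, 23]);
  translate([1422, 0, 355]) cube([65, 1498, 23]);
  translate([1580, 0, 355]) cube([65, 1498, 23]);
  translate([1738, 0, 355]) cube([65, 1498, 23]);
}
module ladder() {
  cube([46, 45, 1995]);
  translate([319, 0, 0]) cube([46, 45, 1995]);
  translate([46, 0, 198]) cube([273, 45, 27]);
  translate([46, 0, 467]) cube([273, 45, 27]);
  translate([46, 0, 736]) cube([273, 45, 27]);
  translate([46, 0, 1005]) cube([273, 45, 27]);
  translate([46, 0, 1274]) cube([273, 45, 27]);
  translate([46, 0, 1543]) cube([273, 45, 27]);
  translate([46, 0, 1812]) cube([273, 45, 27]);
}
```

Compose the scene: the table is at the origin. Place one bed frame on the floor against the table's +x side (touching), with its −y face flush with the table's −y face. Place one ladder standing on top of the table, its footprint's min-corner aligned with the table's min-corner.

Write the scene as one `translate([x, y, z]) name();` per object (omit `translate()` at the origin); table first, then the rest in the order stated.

table();
translate([1069, 0, 0]) bed_frame();
translate([0, 0, 724]) ladder();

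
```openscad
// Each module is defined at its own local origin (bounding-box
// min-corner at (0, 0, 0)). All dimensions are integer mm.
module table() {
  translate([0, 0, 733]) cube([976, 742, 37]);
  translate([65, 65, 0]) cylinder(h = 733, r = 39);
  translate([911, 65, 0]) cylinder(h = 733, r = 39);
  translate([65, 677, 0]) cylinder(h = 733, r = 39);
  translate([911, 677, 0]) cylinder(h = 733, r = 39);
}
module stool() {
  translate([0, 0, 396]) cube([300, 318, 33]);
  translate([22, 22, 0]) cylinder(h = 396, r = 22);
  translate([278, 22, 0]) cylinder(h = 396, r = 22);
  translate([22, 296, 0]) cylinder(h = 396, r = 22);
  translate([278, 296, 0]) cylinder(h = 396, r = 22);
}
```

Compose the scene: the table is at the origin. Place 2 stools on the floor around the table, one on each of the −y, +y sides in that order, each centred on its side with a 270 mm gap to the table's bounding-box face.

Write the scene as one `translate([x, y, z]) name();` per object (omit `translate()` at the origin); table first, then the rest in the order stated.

table();
translate([338, -588, 0]) stool();
translate([338, 1012, 0]) stool();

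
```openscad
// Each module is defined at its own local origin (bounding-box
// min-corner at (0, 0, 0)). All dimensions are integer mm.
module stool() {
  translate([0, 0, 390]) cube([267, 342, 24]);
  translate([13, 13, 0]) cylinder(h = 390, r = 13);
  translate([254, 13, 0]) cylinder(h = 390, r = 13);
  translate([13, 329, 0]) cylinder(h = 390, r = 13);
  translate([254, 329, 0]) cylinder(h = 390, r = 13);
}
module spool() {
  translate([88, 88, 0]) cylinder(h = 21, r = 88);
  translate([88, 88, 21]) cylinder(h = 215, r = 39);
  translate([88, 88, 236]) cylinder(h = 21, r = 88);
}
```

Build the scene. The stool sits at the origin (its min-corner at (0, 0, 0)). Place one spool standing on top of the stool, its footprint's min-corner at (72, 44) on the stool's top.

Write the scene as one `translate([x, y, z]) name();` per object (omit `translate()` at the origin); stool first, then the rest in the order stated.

stool();
translate([72, 44, 414]) spool();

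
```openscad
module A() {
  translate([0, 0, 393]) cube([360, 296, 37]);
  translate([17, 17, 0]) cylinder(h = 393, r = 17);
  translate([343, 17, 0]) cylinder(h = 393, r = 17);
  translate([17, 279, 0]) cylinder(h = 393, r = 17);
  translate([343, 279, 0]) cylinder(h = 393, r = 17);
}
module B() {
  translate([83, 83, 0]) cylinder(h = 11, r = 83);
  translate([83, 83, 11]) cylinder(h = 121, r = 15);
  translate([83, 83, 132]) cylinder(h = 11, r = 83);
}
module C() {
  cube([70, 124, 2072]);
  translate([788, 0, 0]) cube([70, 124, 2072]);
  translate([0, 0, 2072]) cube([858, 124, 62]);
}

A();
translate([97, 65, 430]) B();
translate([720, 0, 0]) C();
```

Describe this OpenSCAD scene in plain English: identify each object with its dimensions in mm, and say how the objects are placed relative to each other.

A is a simple wooden stool: a rectangular seat 360 mm (x) by 296 mm (y), 37 mm thick, top face at z = 430 mm, on four round legs, each 34 mm in diameter. The legs rest on z = 0, each leg's axis is inset half a diameter from the nearest pair of seat edges (so the leg's bounding box is flush with the corner).

B is a spool: two coaxial disc flanges of radius 83 mm and thickness 11 mm, joined by a core cylinder of radius 15 mm and height 121 mm. The lower flange rests on z = 0 and the three cylinders share a vertical axis.

C is a door frame. The clear opening is 718 mm wide and 2072 mm high. Two 70 mm wide jambs, 124 mm deep, stand either side of the opening from the floor to the top of the opening. A 62 mm thick head sits across the top of both jambs, spanning the full outside width of the frame.

The spool is on top of the stool, centred. The door frame is on the floor beside the stool on its +x side.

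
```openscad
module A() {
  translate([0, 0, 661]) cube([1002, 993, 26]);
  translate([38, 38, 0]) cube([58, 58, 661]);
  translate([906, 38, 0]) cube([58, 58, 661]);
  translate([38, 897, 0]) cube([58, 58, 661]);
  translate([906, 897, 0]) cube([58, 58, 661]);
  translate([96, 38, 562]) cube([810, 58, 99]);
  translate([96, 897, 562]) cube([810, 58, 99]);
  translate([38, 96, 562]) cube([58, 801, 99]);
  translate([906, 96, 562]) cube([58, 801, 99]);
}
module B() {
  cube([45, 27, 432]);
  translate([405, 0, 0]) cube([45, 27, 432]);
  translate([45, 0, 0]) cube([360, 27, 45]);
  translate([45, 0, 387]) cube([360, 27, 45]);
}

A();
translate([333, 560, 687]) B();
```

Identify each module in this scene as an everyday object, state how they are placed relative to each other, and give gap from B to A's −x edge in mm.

The picture frame's min-x is at 333; the table's min-x is 0; gap = 333 mm.

A is a table. B is a picture frame. The picture frame is on top of the table. The gap from the picture frame to the table's −x edge is 333 mm.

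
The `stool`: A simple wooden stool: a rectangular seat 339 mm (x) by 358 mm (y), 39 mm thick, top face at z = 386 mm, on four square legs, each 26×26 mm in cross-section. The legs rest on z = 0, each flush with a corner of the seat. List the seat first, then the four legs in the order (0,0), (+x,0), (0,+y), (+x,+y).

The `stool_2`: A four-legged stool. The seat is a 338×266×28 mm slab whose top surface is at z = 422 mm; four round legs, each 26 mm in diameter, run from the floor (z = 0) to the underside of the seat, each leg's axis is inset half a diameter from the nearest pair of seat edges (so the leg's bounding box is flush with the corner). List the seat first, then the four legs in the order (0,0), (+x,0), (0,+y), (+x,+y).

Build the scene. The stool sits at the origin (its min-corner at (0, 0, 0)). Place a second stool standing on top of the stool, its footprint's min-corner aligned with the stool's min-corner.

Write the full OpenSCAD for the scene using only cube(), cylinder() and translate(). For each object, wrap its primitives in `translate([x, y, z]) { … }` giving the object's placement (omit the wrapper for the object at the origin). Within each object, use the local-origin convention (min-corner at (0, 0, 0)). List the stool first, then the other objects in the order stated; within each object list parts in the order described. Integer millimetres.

translate([0, 0, 347]) cube([339, 358, 39]);
cube([26, 26, 347]);
translate([313, 0, 0]) cube([26, 26, 347]);
translate([0, 332, 0]) cube([26, 26, 347]);
translate([313, 332, 0]) cube([26, 26, 347]);
translate([0, 0, 386]) {
  translate([0, 0, 394]) cube([338, 266, 28]);
  translate([13, 13, 0]) cylinder(h = 394, r = 13);
  translate([325, 13, 0]) cylinder(h = 394, r = 13);
  translate([13, 253, 0]) cylinder(h = 394, r = 13);
  translate([325, 253, 0]) cylinder(h = 394, r = 13);
}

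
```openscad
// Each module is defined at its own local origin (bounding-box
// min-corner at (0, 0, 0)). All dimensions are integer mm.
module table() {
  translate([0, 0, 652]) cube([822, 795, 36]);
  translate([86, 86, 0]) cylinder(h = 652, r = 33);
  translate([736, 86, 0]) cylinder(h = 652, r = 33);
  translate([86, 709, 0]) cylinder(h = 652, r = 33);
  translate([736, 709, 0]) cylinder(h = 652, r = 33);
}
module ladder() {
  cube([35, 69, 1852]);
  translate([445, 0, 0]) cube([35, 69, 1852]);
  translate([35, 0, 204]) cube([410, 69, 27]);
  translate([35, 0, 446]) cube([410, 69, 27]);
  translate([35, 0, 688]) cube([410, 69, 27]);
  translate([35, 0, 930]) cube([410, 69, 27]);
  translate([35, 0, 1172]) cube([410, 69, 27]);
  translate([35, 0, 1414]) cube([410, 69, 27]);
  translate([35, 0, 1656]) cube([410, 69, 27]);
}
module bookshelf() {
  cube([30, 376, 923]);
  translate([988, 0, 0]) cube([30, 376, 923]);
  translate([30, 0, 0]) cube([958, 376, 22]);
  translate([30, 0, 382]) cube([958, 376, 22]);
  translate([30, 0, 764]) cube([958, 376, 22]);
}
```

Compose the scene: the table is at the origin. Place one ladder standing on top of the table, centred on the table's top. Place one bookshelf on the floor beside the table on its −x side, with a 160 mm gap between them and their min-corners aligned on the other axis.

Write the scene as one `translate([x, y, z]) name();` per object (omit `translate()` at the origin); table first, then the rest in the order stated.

table();
translate([171, 363, 688]) ladder();
translate([-1178, 0, 0]) bookshelf();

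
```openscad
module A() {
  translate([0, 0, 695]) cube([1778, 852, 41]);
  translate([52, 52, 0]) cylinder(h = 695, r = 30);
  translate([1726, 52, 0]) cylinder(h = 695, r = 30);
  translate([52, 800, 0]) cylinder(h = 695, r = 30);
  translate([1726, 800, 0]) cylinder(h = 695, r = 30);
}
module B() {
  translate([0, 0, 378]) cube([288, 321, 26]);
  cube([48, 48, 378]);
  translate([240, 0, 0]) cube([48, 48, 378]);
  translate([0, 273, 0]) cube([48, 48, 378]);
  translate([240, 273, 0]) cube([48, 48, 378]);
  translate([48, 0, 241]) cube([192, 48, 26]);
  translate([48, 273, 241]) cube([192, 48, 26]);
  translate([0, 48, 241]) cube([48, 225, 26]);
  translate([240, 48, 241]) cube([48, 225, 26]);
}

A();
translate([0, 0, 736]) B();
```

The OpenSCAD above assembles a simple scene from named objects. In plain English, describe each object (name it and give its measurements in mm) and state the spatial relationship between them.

A is a rectangular dining table. The top is 1778×852×41 mm with its upper surface at z = 736 mm. It stands on four round legs of 60 mm diameter, each leg's bounding box inset 22 mm from the nearest pair of top edges, running from the floor to the underside of the top.

B is a simple wooden stool: a rectangular seat 288 mm (x) by 321 mm (y), 26 mm thick, top face at z = 404 mm, on four square legs, each 48×48 mm in cross-section. The legs rest on z = 0, each flush with a corner of the seat. Four stretchers, 48 mm wide and 26 mm tall, connect adjacent legs with their undersides at z = 241 mm, each running between the inner faces of the legs it joins and aligned with the legs' outer faces on the other axis.

The stool is on top of the table.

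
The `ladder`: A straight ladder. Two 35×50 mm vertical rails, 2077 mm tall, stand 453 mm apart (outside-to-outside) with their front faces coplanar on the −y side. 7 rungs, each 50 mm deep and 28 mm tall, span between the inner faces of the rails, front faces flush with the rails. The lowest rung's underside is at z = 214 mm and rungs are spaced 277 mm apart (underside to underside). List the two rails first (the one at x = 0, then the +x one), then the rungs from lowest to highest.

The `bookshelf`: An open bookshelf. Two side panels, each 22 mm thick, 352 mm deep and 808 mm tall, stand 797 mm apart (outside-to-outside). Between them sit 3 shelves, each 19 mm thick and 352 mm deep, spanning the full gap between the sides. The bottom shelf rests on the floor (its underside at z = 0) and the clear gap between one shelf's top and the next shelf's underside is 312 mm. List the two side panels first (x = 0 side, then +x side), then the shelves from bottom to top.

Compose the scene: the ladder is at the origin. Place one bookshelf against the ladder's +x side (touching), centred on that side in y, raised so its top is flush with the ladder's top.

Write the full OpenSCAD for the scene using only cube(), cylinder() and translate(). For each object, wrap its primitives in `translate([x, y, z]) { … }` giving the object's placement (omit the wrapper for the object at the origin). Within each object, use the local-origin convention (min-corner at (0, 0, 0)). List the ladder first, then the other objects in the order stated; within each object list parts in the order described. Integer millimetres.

cube([35, 50, 2077]);
translate([418, 0, 0]) cube([35, 50, 2077]);
translate([35, 0, 214]) cube([383, 50, 28]);
translate([35, 0, 491]) cube([383, 50, 28]);
translate([35, 0, 768]) cube([383, 50, 28]);
translate([35, 0, 1045]) cube([383, 50, 28]);
translate([35, 0, 1322]) cube([383, 50, 28]);
translate([35, 0, 1599]) cube([383, 50, 28]);
translate([35, 0, 1876]) cube([383, 50, 28]);
translate([453, -151, 1269]) {
  cube([22, 352, 808]);
  translate([775, 0, 0]) cube([22, 352, 808]);
  translate([22, 0, 0]) cube([753, 352, 19]);
  translate([22, 0, 331]) cube([753, 352, 19]);
  translate([22, 0, 662]) cube([753, 352, 19]);
}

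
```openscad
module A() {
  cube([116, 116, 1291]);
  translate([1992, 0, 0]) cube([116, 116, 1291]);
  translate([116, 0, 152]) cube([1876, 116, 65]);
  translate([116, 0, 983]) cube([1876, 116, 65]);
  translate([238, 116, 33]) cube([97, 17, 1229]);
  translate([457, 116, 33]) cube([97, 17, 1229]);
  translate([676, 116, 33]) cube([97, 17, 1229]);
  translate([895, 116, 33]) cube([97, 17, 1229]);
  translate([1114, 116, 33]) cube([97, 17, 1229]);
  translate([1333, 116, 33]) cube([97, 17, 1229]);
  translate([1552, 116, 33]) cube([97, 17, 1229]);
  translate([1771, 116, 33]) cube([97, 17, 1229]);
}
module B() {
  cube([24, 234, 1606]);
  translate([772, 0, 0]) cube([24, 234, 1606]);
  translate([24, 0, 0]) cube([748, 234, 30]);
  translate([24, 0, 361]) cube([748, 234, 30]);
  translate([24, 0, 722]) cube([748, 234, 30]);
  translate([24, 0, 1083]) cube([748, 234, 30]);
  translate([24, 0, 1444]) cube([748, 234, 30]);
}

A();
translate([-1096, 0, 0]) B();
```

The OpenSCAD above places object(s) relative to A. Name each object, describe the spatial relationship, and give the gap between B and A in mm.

The bookshelf's nearest face is 300 mm from the fence section's −x face.

A is a fence section. B is a bookshelf. The bookshelf is on the floor beside the fence section on its −x side. The gap between the bookshelf and the fence section is 300 mm.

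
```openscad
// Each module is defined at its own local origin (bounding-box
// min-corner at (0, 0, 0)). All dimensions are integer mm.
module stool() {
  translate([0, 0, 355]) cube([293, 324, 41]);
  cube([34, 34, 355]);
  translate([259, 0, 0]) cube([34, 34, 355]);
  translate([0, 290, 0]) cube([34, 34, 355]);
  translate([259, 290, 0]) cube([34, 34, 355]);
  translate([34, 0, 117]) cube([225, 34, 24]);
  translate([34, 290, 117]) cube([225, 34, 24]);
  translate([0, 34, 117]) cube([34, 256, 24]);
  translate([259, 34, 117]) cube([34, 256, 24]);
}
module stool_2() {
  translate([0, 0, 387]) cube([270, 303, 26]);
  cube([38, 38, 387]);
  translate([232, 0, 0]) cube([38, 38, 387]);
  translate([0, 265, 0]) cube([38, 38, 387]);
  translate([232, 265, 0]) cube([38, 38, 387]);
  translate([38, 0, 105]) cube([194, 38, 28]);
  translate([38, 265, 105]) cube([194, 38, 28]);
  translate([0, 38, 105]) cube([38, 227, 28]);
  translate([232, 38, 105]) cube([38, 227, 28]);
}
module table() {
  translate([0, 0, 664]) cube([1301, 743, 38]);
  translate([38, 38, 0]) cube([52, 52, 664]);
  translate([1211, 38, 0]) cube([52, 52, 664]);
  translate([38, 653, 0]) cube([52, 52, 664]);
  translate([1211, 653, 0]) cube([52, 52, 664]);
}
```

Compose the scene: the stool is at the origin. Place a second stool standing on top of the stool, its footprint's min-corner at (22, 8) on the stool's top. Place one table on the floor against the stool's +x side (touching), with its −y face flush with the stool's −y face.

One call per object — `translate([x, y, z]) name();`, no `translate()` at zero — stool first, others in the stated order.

stool();
translate([22, 8, 396]) stool_2();
translate([293, 0, 0]) table();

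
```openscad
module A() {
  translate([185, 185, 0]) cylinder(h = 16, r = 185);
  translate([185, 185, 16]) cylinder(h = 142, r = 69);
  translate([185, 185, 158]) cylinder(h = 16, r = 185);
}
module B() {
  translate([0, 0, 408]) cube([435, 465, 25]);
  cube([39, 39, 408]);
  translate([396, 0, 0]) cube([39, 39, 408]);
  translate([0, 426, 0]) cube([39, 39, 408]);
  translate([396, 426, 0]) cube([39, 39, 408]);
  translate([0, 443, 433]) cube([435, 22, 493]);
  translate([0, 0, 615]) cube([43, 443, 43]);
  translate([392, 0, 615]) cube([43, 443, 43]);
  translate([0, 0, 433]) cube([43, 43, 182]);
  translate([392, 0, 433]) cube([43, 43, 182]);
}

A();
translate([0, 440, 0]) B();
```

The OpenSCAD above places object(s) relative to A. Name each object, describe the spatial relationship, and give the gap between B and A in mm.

The chair's nearest face is 70 mm from the spool's +y face.

A is a spool. B is a chair. The chair is on the floor beside the spool on its +y side. The gap between the chair and the spool is 70 mm.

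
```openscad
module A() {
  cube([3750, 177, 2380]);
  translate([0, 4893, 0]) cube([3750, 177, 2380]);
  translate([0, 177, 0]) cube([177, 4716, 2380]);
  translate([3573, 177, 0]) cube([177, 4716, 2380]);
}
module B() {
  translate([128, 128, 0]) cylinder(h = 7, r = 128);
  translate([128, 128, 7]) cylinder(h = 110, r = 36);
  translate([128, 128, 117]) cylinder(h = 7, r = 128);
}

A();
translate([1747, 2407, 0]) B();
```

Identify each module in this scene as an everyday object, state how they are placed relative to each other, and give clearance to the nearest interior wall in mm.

A is a house frame. B is a spool. The spool sits inside the house frame, centred. The clearance to the nearest interior wall is 1570 mm.

Clearances: x = 1570, y = 2230; minimum 1570 mm.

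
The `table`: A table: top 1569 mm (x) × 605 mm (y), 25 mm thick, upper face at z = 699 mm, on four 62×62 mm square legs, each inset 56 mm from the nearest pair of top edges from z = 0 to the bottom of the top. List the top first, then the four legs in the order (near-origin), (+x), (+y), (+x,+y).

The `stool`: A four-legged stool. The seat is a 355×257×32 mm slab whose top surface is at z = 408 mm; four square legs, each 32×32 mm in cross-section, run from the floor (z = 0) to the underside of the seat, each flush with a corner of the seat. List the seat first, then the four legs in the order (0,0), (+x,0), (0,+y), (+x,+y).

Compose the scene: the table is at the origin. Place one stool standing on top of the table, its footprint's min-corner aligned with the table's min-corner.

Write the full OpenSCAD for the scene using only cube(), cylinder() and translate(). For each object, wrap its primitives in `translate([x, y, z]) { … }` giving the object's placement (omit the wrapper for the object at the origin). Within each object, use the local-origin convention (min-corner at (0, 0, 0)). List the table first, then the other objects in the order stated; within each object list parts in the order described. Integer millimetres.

translate([0, 0, 674]) cube([1569, 605, 25]);
translate([56, 56, 0]) cube([62, 62, 674]);
translate([1451, 56, 0]) cube([62, 62, 674]);
translate([56, 487, 0]) cube([62, 62, 674]);
translate([1451, 487, 0]) cube([62, 62, 674]);
translate([0, 0, 699]) {
  translate([0, 0, 376]) cube([355, 257, 32]);
  cube([32, 32, 376]);
  translate([323, 0, 0]) cube([32, 32, 376]);
  translate([0, 225, 0]) cube([32, 32, 376]);
  translate([323, 225, 0]) cube([32, 32, 376]);
}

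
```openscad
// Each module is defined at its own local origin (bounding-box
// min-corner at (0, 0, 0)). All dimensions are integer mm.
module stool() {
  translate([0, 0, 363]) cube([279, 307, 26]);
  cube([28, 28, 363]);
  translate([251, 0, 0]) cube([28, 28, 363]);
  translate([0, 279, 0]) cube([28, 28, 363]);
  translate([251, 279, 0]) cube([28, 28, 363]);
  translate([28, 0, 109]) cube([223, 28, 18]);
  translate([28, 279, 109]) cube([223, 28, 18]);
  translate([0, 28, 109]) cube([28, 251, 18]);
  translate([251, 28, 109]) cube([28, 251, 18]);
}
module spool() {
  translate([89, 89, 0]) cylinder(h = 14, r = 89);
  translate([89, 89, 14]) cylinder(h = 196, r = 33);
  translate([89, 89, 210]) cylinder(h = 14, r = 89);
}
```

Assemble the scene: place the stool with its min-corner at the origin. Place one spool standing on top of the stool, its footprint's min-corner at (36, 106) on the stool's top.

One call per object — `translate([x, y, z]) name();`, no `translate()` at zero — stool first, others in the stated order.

stool();
translate([36, 106, 389]) spool();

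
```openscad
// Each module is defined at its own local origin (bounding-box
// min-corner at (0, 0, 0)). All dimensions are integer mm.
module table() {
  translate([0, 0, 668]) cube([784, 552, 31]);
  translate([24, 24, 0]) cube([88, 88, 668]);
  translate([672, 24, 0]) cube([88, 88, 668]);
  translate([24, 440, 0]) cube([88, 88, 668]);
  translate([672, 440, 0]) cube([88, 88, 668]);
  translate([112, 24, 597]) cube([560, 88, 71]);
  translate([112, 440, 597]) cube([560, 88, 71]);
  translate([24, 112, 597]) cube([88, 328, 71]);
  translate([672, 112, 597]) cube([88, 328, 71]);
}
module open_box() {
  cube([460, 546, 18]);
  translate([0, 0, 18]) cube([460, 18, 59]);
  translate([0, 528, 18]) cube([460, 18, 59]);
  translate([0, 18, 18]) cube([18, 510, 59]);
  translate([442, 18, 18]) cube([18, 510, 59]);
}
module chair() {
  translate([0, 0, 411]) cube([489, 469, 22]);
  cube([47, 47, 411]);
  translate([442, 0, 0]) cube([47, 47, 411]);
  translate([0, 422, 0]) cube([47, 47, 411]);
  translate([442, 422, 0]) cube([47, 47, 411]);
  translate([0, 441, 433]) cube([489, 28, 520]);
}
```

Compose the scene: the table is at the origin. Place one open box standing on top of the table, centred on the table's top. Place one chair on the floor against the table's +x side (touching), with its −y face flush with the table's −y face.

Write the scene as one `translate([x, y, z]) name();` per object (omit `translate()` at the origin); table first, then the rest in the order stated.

table();
translate([162, 3, 699]) open_box();
translate([784, 0, 0]) chair();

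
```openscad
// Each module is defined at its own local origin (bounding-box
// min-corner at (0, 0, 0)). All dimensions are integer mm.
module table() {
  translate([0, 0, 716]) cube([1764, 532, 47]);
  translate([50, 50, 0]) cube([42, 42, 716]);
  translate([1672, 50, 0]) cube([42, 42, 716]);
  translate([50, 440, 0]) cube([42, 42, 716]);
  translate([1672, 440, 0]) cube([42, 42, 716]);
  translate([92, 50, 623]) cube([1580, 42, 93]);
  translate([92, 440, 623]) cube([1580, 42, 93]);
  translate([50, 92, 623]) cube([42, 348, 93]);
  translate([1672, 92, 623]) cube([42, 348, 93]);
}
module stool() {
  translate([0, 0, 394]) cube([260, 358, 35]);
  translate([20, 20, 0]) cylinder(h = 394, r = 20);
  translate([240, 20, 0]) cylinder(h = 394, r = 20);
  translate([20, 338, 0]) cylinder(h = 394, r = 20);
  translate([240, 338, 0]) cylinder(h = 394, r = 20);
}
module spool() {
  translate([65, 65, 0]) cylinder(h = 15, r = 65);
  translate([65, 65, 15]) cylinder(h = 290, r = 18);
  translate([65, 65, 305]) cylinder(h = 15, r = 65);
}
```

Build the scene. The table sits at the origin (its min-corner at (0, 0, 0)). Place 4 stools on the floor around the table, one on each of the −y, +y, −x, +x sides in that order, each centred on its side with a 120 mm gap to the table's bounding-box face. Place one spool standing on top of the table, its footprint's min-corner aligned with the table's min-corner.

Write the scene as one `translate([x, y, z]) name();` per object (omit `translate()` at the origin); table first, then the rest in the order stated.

table();
translate([752, -478, 0]) stool();
translate([752, 652, 0]) stool();
translate([-380, 87, 0]) stool();
translate([1884, 87, 0]) stool();
translate([0, 0, 763]) spool();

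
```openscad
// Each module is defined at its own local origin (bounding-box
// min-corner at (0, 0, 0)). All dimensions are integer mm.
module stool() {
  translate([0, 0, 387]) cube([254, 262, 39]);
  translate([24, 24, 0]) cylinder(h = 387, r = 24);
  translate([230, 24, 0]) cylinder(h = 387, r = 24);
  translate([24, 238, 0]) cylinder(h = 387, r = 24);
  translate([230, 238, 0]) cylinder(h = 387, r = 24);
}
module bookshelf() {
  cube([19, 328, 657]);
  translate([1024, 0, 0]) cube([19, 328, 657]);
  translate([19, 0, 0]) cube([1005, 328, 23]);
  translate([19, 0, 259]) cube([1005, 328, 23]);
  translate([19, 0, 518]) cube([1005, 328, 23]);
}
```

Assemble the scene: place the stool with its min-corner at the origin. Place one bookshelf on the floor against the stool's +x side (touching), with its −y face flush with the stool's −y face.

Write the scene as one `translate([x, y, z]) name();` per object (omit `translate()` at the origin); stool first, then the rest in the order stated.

stool();
translate([254, 0, 0]) bookshelf();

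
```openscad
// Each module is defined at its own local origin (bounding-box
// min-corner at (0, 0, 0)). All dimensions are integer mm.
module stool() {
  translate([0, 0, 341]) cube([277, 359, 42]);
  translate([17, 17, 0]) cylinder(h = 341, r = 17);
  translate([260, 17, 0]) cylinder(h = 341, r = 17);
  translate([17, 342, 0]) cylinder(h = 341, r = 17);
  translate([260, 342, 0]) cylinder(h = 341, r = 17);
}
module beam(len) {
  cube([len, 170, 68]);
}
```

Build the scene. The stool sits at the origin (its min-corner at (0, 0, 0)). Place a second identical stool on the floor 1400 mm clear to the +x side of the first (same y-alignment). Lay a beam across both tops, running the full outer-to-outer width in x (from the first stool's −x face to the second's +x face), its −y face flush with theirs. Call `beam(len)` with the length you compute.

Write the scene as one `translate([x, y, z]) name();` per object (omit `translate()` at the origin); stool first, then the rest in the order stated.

stool();
translate([1677, 0, 0]) stool();
translate([0, 0, 383]) beam(1954);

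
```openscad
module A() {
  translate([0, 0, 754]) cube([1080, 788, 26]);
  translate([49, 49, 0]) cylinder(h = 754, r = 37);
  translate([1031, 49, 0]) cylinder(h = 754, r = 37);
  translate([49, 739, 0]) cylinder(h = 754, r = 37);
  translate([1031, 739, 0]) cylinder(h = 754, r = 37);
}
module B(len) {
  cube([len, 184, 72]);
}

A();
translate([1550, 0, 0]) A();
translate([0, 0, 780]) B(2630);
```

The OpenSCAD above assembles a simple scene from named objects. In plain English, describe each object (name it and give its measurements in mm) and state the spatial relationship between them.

A is a table: top 1080 mm (x) × 788 mm (y), 26 mm thick, upper face at z = 780 mm, on four round legs of 74 mm diameter, each leg's bounding box inset 12 mm from the nearest pair of top edges, running from z = 0 to the bottom of the top.

B is a rectangular beam 2630 mm long (x), 184 mm deep (y), 72 mm thick (z).

The beam spans the tops of two tables placed 470 mm apart, resting at z = 780 mm.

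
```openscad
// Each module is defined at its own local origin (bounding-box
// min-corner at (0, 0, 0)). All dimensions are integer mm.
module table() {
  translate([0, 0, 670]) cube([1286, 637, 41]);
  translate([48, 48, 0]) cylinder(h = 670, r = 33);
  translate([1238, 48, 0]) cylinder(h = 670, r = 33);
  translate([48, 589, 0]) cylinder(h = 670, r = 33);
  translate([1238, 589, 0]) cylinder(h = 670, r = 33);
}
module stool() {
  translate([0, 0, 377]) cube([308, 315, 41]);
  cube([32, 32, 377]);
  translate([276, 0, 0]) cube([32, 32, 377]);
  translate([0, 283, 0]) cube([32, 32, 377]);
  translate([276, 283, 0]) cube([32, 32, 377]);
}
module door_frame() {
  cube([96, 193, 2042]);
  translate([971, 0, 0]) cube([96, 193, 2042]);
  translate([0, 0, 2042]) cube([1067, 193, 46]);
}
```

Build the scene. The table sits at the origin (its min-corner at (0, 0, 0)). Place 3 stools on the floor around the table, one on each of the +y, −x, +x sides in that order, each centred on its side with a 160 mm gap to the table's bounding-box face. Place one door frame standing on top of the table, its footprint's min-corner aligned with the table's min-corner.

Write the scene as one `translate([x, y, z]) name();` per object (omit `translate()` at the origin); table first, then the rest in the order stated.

table();
translate([489, 797, 0]) stool();
translate([-468, 161, 0]) stool();
translate([1446, 161, 0]) stool();
translate([0, 0, 711]) door_frame();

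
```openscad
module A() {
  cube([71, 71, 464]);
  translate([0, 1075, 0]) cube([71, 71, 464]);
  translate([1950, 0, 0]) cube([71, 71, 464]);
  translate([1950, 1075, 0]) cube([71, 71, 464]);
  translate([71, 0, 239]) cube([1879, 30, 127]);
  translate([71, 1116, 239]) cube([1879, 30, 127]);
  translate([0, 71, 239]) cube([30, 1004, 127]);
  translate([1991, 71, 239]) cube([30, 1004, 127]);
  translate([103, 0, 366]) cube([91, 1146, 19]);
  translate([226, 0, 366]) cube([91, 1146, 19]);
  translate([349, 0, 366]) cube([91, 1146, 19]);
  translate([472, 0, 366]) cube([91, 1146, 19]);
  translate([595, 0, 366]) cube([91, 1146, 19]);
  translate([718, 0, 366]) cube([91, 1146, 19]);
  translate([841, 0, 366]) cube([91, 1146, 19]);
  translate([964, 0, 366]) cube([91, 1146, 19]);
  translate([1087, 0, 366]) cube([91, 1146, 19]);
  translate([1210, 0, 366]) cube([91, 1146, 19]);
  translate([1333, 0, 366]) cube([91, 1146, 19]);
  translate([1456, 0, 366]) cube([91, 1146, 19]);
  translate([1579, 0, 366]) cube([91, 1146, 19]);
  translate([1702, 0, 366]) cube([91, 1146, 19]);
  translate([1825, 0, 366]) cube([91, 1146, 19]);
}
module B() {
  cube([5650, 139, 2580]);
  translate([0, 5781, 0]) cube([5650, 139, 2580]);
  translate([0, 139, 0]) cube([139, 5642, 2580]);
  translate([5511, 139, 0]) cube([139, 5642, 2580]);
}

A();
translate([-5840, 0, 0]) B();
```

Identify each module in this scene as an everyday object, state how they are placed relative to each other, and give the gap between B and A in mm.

The house frame's nearest face is 190 mm from the bed frame's −x face.

A is a bed frame. B is a house frame. The house frame is on the floor beside the bed frame on its −x side. The gap between the house frame and the bed frame is 190 mm.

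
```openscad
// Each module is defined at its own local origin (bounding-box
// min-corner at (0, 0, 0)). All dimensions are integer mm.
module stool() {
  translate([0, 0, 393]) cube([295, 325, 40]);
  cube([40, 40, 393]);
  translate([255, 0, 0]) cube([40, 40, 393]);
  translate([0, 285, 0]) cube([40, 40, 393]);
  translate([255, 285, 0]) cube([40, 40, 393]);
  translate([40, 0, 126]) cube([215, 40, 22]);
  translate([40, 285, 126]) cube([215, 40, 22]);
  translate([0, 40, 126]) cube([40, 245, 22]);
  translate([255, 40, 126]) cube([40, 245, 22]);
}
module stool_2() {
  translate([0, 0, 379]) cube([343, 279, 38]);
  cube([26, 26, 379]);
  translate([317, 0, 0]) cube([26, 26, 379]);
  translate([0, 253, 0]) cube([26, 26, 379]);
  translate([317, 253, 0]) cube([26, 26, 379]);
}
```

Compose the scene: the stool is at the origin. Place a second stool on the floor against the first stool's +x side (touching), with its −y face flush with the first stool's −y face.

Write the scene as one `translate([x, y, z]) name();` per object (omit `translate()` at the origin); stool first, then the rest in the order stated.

stool();
translate([295, 0, 0]) stool_2();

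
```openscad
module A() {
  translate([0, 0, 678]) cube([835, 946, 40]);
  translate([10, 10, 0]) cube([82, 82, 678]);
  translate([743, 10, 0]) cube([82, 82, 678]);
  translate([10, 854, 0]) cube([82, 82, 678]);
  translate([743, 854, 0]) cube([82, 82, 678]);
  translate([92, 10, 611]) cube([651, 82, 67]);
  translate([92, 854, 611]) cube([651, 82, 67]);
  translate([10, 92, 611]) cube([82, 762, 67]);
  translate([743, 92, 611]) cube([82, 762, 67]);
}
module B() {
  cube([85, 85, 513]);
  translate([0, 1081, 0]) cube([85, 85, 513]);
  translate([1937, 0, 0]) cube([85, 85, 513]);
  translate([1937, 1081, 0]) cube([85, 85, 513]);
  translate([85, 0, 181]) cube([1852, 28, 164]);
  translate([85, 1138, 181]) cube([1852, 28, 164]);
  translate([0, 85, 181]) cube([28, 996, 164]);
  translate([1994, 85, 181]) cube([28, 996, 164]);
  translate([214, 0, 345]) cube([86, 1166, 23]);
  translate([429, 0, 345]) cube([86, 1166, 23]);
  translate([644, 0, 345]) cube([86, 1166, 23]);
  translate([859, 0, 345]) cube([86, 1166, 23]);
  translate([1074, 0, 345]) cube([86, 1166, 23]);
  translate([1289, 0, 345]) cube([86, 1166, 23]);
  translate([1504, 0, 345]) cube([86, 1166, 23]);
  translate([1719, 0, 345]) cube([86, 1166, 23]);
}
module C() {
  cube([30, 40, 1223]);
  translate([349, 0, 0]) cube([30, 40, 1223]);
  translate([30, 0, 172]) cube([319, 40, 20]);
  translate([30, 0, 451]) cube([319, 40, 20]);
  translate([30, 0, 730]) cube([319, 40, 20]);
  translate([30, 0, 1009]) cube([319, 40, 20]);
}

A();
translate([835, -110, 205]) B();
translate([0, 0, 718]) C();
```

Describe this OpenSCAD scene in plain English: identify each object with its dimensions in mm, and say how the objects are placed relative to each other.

A is a table: top 835 mm (x) × 946 mm (y), 40 mm thick, upper face at z = 718 mm, on four 82×82 mm square legs, each inset 10 mm from the nearest pair of top edges, running from z = 0 to the bottom of the top. Four apron rails, 82 mm thick and 67 mm tall, run between adjacent legs with their top edges flush with the underside of the top and their outer faces flush with the legs' outer faces.

B is a bed frame 2022 mm long (x) by 1166 mm wide (y). Four 85×85 mm corner posts, 513 mm tall, at the corners of the footprint. Four rails of 28 mm thickness and 164 mm height run between adjacent posts with their undersides at z = 181 mm, their outer faces flush with the outside of the frame (the two x-running rails run between the posts' inner faces; the two y-running rails run between the posts' inner faces). 8 slats, each 86 mm wide (x) and 23 mm thick, lie across the top of the two x-running rails, running the full 1166 mm width of the frame in y; the slats are evenly spaced along x between the inner faces of the end posts with equal gaps (rounded down to the nearest mm) at the −x end and between each pair — any rounding remainder accumulates at the +x end.

C is a wooden ladder with two side rails of 30×40 mm section and 1223 mm height, set 379 mm apart overall. Between them run 4 rectangular rungs (40 mm deep, 20 mm thick), front faces flush with the rails' −y face. The bottom of the first rung is 172 mm above the floor and each subsequent rung is 279 mm higher than the one below.

The bed frame is beside the table with their tops flush at z = 718. The ladder is on top of the table.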